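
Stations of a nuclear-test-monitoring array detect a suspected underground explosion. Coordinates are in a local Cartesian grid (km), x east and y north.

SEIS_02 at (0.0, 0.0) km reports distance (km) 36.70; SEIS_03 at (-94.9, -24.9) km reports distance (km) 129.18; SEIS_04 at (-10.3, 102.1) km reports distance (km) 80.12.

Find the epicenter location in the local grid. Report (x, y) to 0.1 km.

Circle about each station: x² + y² = 36.70²; (x + 94.9)² + (y + 24.9)² = 129.18²; (x + 10.3)² + (y − 102.1)² = 80.12².
Subtracting the SEIS_02 equation from the SEIS_03 and SEIS_04 equations removes the quadratic terms:
-189.8 x − 49.8 y = -5714.56
-20.6 x + 204.2 y = 5458.18
Solving the 2×2 system: x ≈ 22.5, y ≈ 29.0 km.

22.5 km east, 29.0 km north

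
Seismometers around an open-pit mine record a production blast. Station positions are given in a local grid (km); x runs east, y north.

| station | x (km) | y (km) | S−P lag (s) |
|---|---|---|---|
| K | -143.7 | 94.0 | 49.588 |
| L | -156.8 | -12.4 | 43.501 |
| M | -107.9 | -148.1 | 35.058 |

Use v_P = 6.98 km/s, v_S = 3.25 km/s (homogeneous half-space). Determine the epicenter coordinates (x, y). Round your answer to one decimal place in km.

Distance from S−P lag: d = Δt · v_P v_S / (v_P − v_S) = Δt · (6.98·3.25)/(6.98−3.25) ≈ 6.0818·Δt.
So d_K = 301.58, d_L = 264.56, d_M = 213.21 km.
Circle about each station: (x + 143.7)² + (y − 94.0)² = 301.58²; (x + 156.8)² + (y + 12.4)² = 264.56²; (x + 107.9)² + (y + 148.1)² = 213.21².
Subtracting the K equation from the L and M equations removes the quadratic terms:
-26.2 x − 212.8 y = 16212.81
71.6 x − 484.2 y = 49582.32
Solving the 2×2 system: x ≈ 96.7, y ≈ -88.1 km.

x ≈ 96.7 km, y ≈ -88.1 km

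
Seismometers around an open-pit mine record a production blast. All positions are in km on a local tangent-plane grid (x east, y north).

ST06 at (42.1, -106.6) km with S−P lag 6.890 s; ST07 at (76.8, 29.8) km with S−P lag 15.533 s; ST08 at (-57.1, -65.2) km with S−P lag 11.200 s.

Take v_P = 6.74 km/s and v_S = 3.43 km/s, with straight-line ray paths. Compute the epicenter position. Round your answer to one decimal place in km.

Distance from S−P lag: d = Δt · v_P v_S / (v_P − v_S) = Δt · (6.74·3.43)/(6.74−3.43) ≈ 6.9844·Δt.
So d_ST06 = 48.12, d_ST07 = 108.49, d_ST08 = 78.22 km.
Circle about each station: (x − 42.1)² + (y + 106.6)² = 48.12²; (x − 76.8)² + (y − 29.8)² = 108.49²; (x + 57.1)² + (y + 65.2)² = 78.22².
Subtracting the ST06 equation from the ST07 and ST08 equations removes the quadratic terms:
69.4 x + 272.8 y = -15804.24
-198.4 x + 82.8 y = -9427.35
Solving the 2×2 system: x ≈ 21.1, y ≈ -63.3 km.

(21.1, -63.3)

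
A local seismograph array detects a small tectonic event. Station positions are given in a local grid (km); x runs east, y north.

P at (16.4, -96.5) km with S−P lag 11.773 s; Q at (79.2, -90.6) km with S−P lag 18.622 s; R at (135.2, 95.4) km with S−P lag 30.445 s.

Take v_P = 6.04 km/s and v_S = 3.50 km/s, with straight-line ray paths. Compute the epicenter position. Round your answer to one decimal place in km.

Distance from S−P lag: d = Δt · v_P v_S / (v_P − v_S) = Δt · (6.04·3.50)/(6.04−3.50) ≈ 8.3228·Δt.
So d_P = 97.98, d_Q = 154.99, d_R = 253.39 km.
Circle about each station: (x − 16.4)² + (y + 96.5)² = 97.98²; (x − 79.2)² + (y + 90.6)² = 154.99²; (x − 135.2)² + (y − 95.4)² = 253.39².
Subtracting pairs of circle equations eliminates x²+y² and gives linear equations (the radical axes):
125.6 x + 11.8 y = -9522.03
237.6 x + 383.8 y = -36807.42
Solving the 2×2 system: x ≈ -70.9, y ≈ -52.0 km.

-70.9 km east, -52.0 km north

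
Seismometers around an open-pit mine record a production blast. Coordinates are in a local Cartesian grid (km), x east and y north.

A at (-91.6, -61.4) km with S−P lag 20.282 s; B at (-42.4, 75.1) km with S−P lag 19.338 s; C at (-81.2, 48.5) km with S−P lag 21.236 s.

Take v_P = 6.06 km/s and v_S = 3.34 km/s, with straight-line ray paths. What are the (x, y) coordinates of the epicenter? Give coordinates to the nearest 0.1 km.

Distance from S−P lag: d = Δt · v_P v_S / (v_P − v_S) = Δt · (6.06·3.34)/(6.06−3.34) ≈ 7.4413·Δt.
So d_A = 150.92, d_B = 143.90, d_C = 158.02 km.
Circle about each station: (x + 91.6)² + (y + 61.4)² = 150.92²; (x + 42.4)² + (y − 75.1)² = 143.90²; (x + 81.2)² + (y − 48.5)² = 158.02².
Subtracting pairs of circle equations eliminates x²+y² and gives linear equations (the radical axes):
98.4 x + 273.0 y = -2653.11
20.8 x + 219.8 y = -5408.30
Solving the 2×2 system: x ≈ 56.0, y ≈ -29.9 km.
Check against A (with the unrounded x, y): √((x + 91.6)²+(y + 61.4)²) = 150.93 ≈ 150.92 km. ✓

x ≈ 56.0 km, y ≈ -29.9 km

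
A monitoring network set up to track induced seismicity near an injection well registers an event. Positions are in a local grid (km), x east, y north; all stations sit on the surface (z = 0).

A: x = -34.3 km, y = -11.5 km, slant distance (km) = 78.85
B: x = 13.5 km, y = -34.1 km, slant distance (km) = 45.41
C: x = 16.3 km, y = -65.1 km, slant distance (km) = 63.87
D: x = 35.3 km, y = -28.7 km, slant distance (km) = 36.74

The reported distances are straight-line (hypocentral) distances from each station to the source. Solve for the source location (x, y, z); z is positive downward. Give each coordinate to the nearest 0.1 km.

Each station gives a sphere (x−x_i)² + (y−y_i)² + z² = d_i² (stations at z=0).
Subtracting the A sphere from B and C: z² cancels, leaving linear equations in x and y:
95.6 x − 45.2 y = 4191.57
101.2 x − 107.2 y = 5332.91
Solving: x ≈ 36.709, y ≈ -15.093 km (keep extra digits for the depth step; rounded: 36.7, -15.1).
Then from the A sphere: z² = 78.85² − (x + 34.3)² − (y + 11.5)² with x = 36.709, y = -15.093, so z ≈ 34.090 ≈ 34.1 km.

x ≈ 36.7 km, y ≈ -15.1 km, depth ≈ 34.1 km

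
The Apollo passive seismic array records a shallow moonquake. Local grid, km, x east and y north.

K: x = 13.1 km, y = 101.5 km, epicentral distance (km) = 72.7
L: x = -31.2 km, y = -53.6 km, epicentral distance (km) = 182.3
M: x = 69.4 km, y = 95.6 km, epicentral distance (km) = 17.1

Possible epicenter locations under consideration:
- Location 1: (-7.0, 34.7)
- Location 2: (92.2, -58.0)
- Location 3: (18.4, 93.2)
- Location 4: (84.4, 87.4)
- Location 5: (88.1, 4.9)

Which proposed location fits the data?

Location 4

For each candidate, compare |candidate − station| to the reported distance:
Location 1: residuals K 2.9, L 90.7, M 80.6 → max 90.7 km
Location 2: residuals K 105.3, L 58.8, M 138.2 → max 138.2 km
Location 3: residuals K 62.9, L 27.3, M 34.0 → max 62.9 km
Location 4: residuals K 0.0, L 0.0, M 0.0 → max 0.0 km
Location 5: residuals K 49.6, L 49.4, M 75.5 → max 75.5 km
Only Location 4 has all residuals ≈ 0.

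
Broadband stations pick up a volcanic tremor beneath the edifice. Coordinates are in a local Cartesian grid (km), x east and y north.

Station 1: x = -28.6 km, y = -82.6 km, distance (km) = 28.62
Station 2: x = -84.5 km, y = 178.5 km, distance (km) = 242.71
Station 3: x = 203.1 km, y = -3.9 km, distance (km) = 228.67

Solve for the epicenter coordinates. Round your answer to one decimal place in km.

Circle about each station: (x + 28.6)² + (y + 82.6)² = 28.62²; (x + 84.5)² + (y − 178.5)² = 242.71²; (x − 203.1)² + (y + 3.9)² = 228.67².
Subtracting the Station 1 equation from the Station 2 and Station 3 equations removes the quadratic terms:
-111.8 x + 522.2 y = -26727.26
463.4 x + 157.4 y = -17846.76
Solving the 2×2 system: x ≈ -19.7, y ≈ -55.4 km.
Check against Station 1 (with the unrounded x, y): √((x + 28.6)²+(y + 82.6)²) = 28.62 ≈ 28.62 km. ✓

-19.7 km east, -55.4 km north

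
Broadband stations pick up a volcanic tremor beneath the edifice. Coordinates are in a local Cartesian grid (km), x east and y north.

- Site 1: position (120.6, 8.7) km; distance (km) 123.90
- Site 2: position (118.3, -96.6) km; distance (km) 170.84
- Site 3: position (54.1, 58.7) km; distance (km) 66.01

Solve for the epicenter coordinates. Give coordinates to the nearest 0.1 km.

Circle about each station: (x − 120.6)² + (y − 8.7)² = 123.90²; (x − 118.3)² + (y + 96.6)² = 170.84²; (x − 54.1)² + (y − 58.7)² = 66.01².
Subtracting the Site 1 equation from the Site 2 and Site 3 equations removes the quadratic terms:
-4.6 x − 210.6 y = -5128.70
-133.0 x + 100.0 y = 2746.34
Solving the 2×2 system: x ≈ -2.3, y ≈ 24.4 km.

(-2.3, 24.4)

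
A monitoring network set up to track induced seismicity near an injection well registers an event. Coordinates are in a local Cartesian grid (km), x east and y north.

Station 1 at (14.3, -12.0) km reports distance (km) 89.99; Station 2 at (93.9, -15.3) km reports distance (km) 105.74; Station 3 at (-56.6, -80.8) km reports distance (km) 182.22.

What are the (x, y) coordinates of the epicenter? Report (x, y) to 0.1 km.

x ≈ 38.4 km, y ≈ 74.7 km

Circle about each station: (x − 14.3)² + (y + 12.0)² = 89.99²; (x − 93.9)² + (y + 15.3)² = 105.74²; (x + 56.6)² + (y + 80.8)² = 182.22².
Subtracting the Station 1 equation from the Station 2 and Station 3 equations removes the quadratic terms:
159.2 x − 6.6 y = 5620.06
-141.8 x − 137.6 y = -15722.22
Solving the 2×2 system: x ≈ 38.4, y ≈ 74.7 km.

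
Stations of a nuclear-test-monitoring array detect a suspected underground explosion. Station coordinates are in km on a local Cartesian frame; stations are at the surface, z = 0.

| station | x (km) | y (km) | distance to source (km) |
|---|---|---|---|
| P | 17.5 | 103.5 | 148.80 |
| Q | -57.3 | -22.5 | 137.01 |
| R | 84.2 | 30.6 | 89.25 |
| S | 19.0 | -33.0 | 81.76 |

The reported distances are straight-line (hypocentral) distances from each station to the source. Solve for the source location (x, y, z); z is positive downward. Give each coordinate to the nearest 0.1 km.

Each station gives a sphere (x−x_i)² + (y−y_i)² + z² = d_i² (stations at z=0).
Subtracting the P sphere from Q and R: z² cancels, leaving linear equations in x and y:
-149.6 x − 252.0 y = -3859.26
133.4 x − 145.8 y = 11183.38
Solving: x ≈ 60.996, y ≈ -20.896 km (keep extra digits for the depth step; rounded: 61.0, -20.9).
Then from the P sphere: z² = 148.80² − (x − 17.5)² − (y − 103.5)² with x = 60.996, y = -20.896, so z ≈ 69.103 ≈ 69.1 km.

(61.0, -20.9, 69.1)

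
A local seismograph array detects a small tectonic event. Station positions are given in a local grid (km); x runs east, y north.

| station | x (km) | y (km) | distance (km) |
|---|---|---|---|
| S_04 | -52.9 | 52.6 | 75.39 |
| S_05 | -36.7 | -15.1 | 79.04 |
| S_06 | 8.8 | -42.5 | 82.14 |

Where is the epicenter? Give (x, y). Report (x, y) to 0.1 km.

Circle about each station: (x + 52.9)² + (y − 52.6)² = 75.39²; (x + 36.7)² + (y + 15.1)² = 79.04²; (x − 8.8)² + (y + 42.5)² = 82.14².
Subtracting the S_04 equation from the S_05 and S_06 equations removes the quadratic terms:
32.4 x − 135.4 y = -4553.94
123.4 x − 190.2 y = -4744.81
Solving the 2×2 system: x ≈ 21.2, y ≈ 38.7 km.

x ≈ 21.2 km, y ≈ 38.7 km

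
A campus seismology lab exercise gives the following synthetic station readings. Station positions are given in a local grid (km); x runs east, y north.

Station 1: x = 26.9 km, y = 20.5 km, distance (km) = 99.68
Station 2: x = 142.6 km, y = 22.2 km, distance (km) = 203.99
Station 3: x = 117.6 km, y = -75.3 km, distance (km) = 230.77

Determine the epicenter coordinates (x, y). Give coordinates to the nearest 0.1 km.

x ≈ -53.0 km, y ≈ 80.1 km

Circle about each station: (x − 26.9)² + (y − 20.5)² = 99.68²; (x − 142.6)² + (y − 22.2)² = 203.99²; (x − 117.6)² + (y + 75.3)² = 230.77².
Subtracting the Station 1 equation from the Station 2 and Station 3 equations removes the quadratic terms:
231.4 x + 3.4 y = -11992.08
181.4 x − 191.6 y = -24962.70
Solving the 2×2 system: x ≈ -53.0, y ≈ 80.1 km.
Check against Station 1 (with the unrounded x, y): √((x − 26.9)²+(y − 20.5)²) = 99.68 ≈ 99.68 km. ✓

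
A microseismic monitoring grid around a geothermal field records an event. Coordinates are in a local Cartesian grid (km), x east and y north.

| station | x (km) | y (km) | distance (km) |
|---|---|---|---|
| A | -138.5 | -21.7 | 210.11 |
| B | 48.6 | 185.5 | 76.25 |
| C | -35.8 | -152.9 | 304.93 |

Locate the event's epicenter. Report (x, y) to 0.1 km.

Circle about each station: (x + 138.5)² + (y + 21.7)² = 210.11²; (x − 48.6)² + (y − 185.5)² = 76.25²; (x + 35.8)² + (y + 152.9)² = 304.93².
Subtracting the A equation from the B and C equations removes the quadratic terms:
374.2 x + 414.4 y = 55451.22
205.4 x − 262.4 y = -43829.18
Solving the 2×2 system: x ≈ -19.7, y ≈ 151.6 km.

x ≈ -19.7 km, y ≈ 151.6 km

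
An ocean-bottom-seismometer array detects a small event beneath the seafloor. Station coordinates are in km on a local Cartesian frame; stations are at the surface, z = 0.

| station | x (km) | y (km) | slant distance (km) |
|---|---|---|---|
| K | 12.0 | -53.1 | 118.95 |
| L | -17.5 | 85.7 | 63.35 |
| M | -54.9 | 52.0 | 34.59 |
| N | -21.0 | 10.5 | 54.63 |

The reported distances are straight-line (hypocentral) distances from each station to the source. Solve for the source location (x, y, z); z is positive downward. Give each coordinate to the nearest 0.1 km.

x ≈ -50.3 km, y ≈ 42.7 km, depth ≈ 33.0 km

Each station gives a sphere (x−x_i)² + (y−y_i)² + z² = d_i² (stations at z=0).
Subtracting the K sphere from L and M: z² cancels, leaving linear equations in x and y:
-59.0 x + 277.6 y = 14823.01
-133.8 x + 210.2 y = 15707.03
Solving: x ≈ -50.300, y ≈ 42.706 km (keep extra digits for the depth step; rounded: -50.3, 42.7).
Then from the K sphere: z² = 118.95² − (x − 12.0)² − (y + 53.1)² with x = -50.300, y = 42.706, so z ≈ 33.000 ≈ 33.0 km.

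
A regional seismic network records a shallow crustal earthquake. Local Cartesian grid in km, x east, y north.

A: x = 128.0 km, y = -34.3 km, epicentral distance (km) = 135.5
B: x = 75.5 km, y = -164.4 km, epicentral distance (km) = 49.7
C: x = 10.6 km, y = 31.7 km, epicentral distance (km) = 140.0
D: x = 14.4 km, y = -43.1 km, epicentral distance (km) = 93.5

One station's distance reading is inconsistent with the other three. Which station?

C

Solve using three stations at a time. Using A, B, D (subtract circle equations pairwise → linear system) gives (x, y) ≈ (36.2, -134.0).
Distances from that point to each station vs reported:
  A: calculated 135.5 vs reported 135.5 → residual 0.0 km
  B: calculated 49.7 vs reported 49.7 → residual 0.0 km
  C: calculated 167.7 vs reported 140.0 → residual 27.7 km
  D: calculated 93.5 vs reported 93.5 → residual 0.0 km
A, B, D are mutually consistent (residuals ≈ 0); C is off by 27.7 km.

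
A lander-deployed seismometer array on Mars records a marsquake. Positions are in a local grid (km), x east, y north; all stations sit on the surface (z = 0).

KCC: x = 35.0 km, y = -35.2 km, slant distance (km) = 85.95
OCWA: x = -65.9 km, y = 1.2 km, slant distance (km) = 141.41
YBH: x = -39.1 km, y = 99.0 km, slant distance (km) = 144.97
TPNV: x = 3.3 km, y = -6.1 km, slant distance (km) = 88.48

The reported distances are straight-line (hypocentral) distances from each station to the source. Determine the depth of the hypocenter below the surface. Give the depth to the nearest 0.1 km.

Each station gives a sphere (x−x_i)² + (y−y_i)² + z² = d_i² (stations at z=0).
Subtracting the KCC sphere from OCWA and YBH: z² cancels, leaving linear equations in x and y:
-201.8 x + 72.8 y = -10729.18
-148.2 x + 268.4 y = -4763.13
Solving: x ≈ 58.398, y ≈ 14.499 km (keep extra digits for the depth step; rounded: 58.4, 14.5).
Then from the KCC sphere: z² = 85.95² − (x − 35.0)² − (y + 35.2)² with x = 58.398, y = 14.499, so z ≈ 66.106 ≈ 66.1 km.

66.1 km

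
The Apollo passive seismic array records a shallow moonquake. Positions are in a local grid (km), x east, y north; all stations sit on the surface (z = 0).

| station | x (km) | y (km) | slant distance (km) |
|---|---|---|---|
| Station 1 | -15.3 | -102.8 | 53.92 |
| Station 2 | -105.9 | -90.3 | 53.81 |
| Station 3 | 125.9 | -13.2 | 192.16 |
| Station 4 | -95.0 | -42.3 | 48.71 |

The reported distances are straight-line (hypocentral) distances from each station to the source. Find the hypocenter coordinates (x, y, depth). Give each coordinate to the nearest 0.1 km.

Each station gives a sphere (x−x_i)² + (y−y_i)² + z² = d_i² (stations at z=0).
Subtracting the Station 1 sphere from Station 2 and Station 3: z² cancels, leaving linear equations in x and y:
-181.2 x + 25.0 y = 8578.82
282.4 x + 179.2 y = -28794.98
Solving: x ≈ -57.099, y ≈ -70.704 km (keep extra digits for the depth step; rounded: -57.1, -70.7).
Then from the Station 1 sphere: z² = 53.92² − (x + 15.3)² − (y + 102.8)² with x = -57.099, y = -70.704, so z ≈ 11.404 ≈ 11.4 km.

(-57.1, -70.7, 11.4)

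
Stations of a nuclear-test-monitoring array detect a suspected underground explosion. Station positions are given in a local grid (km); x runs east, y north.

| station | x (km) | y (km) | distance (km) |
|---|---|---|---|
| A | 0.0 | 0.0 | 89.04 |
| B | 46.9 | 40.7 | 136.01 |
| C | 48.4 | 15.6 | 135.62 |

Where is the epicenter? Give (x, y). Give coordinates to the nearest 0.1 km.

x ≈ -87.2 km, y ≈ 18.0 km

Circle about each station: x² + y² = 89.04²; (x − 46.9)² + (y − 40.7)² = 136.01²; (x − 48.4)² + (y − 15.6)² = 135.62².
Subtracting the A equation from the B and C equations removes the quadratic terms:
93.8 x + 81.4 y = -6714.50
96.8 x + 31.2 y = -7878.74
Solving the 2×2 system: x ≈ -87.2, y ≈ 18.0 km.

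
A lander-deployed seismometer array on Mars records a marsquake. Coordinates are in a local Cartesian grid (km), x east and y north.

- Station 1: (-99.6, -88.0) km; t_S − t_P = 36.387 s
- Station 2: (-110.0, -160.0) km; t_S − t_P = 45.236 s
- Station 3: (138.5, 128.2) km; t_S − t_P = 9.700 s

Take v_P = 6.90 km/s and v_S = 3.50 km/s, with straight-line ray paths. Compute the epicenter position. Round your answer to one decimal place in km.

Distance from S−P lag: d = Δt · v_P v_S / (v_P − v_S) = Δt · (6.90·3.50)/(6.90−3.50) ≈ 7.1029·Δt.
So d_Station 1 = 258.45, d_Station 2 = 321.31, d_Station 3 = 68.90 km.
Circle about each station: (x + 99.6)² + (y + 88.0)² = 258.45²; (x + 110.0)² + (y + 160.0)² = 321.31²; (x − 138.5)² + (y − 128.2)² = 68.90².
Subtracting the Station 1 equation from the Station 2 and Station 3 equations removes the quadratic terms:
-20.8 x − 144.0 y = -16407.87
476.2 x + 432.4 y = 80002.52
Solving the 2×2 system: x ≈ 74.3, y ≈ 103.2 km.

74.3 km east, 103.2 km north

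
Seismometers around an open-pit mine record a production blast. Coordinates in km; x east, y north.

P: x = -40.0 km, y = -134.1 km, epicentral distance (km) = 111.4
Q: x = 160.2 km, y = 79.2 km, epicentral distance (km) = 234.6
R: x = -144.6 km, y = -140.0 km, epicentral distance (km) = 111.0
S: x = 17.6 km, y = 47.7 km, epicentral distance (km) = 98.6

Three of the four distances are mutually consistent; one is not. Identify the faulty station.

R

Solve using three stations at a time. Using P, Q, S (subtract circle equations pairwise → linear system) gives (x, y) ≈ (-50.8, -23.2).
Distances from that point to each station vs reported:
  P: calculated 111.4 vs reported 111.4 → residual 0.0 km
  Q: calculated 234.6 vs reported 234.6 → residual 0.0 km
  R: calculated 149.7 vs reported 111.0 → residual 38.7 km
  S: calculated 98.6 vs reported 98.6 → residual 0.0 km
P, Q, S are mutually consistent (residuals ≈ 0); R is off by 38.7 km.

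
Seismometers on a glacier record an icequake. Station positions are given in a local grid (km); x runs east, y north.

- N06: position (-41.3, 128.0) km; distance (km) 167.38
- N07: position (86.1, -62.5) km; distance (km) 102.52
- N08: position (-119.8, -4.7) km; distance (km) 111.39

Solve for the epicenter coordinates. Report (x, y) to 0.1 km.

x ≈ -13.2 km, y ≈ -37.0 km

Circle about each station: (x + 41.3)² + (y − 128.0)² = 167.38²; (x − 86.1)² + (y + 62.5)² = 102.52²; (x + 119.8)² + (y + 4.7)² = 111.39².
Subtracting pairs of circle equations eliminates x²+y² and gives linear equations (the radical axes):
254.8 x − 381.0 y = 10735.48
-157.0 x − 265.4 y = 11892.77
Solving the 2×2 system: x ≈ -13.2, y ≈ -37.0 km.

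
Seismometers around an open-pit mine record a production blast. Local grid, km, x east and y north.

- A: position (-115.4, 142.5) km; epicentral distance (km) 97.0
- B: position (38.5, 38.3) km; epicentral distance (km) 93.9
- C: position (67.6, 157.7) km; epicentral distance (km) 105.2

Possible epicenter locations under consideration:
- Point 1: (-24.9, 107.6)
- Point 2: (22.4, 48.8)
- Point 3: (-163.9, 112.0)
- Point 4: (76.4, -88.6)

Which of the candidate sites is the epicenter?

For each candidate, compare |candidate − station| to the reported distance:
Point 1: residuals A 0.0, B 0.0, C 0.0 → max 0.0 km
Point 2: residuals A 69.6, B 74.7, C 12.7 → max 74.7 km
Point 3: residuals A 39.7, B 121.5, C 130.8 → max 130.8 km
Point 4: residuals A 203.3, B 38.5, C 141.3 → max 203.3 km
Only Point 1 has all residuals ≈ 0.

Point 1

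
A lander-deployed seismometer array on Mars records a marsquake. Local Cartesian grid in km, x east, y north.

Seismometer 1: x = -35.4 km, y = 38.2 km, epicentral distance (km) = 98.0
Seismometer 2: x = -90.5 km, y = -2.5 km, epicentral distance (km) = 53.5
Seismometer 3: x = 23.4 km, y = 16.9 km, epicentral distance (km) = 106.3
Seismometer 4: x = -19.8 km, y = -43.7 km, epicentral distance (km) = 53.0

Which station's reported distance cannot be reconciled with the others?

Seismometer 3

Solve using three stations at a time. Using Seismometer 1, Seismometer 2, Seismometer 4 (subtract circle equations pairwise → linear system) gives (x, y) ≈ (-72.0, -52.7).
Distances from that point to each station vs reported:
  Seismometer 1: calculated 98.0 vs reported 98.0 → residual 0.0 km
  Seismometer 2: calculated 53.5 vs reported 53.5 → residual 0.0 km
  Seismometer 3: calculated 118.1 vs reported 106.3 → residual 11.8 km
  Seismometer 4: calculated 53.0 vs reported 53.0 → residual 0.0 km
Seismometer 1, Seismometer 2, Seismometer 4 are mutually consistent (residuals ≈ 0); Seismometer 3 is off by 11.8 km.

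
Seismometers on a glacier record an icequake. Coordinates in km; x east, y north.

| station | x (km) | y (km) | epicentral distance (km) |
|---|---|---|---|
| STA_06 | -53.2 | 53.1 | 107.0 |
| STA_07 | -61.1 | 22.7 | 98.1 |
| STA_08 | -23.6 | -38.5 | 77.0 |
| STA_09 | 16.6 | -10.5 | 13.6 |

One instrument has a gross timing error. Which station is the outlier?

STA_08

Solve using three stations at a time. Using STA_06, STA_07, STA_09 (subtract circle equations pairwise → linear system) gives (x, y) ≈ (29.6, -14.7).
Distances from that point to each station vs reported:
  STA_06: calculated 107.0 vs reported 107.0 → residual 0.0 km
  STA_07: calculated 98.1 vs reported 98.1 → residual 0.0 km
  STA_08: calculated 58.3 vs reported 77.0 → residual 18.7 km
  STA_09: calculated 13.7 vs reported 13.6 → residual 0.1 km
STA_06, STA_07, STA_09 are mutually consistent (residuals ≈ 0); STA_08 is off by 18.7 km.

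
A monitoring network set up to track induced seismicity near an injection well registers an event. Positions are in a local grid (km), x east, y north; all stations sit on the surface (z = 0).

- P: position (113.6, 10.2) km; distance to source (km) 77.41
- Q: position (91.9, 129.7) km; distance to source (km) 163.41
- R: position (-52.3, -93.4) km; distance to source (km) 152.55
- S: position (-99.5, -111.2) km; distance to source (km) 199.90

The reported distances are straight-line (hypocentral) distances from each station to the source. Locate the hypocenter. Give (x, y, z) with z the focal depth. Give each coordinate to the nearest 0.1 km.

Each station gives a sphere (x−x_i)² + (y−y_i)² + z² = d_i² (stations at z=0).
Subtracting the P sphere from Q and R: z² cancels, leaving linear equations in x and y:
-43.4 x + 239.0 y = -8451.82
-331.8 x − 207.2 y = -18829.34
Solving: x ≈ 70.803, y ≈ -22.506 km (keep extra digits for the depth step; rounded: 70.8, -22.5).
Then from the P sphere: z² = 77.41² − (x − 113.6)² − (y − 10.2)² with x = 70.803, y = -22.506, so z ≈ 55.597 ≈ 55.6 km.
Check against S (with the unrounded solution): distance 199.90 ≈ 199.90 km. ✓

(70.8, -22.5, 55.6)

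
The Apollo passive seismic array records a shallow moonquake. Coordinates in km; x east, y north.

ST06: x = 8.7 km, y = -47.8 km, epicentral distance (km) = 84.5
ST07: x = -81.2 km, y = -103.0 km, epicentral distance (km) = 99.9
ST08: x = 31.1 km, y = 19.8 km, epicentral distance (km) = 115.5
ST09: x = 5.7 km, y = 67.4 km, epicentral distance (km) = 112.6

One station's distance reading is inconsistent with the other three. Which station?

Solve using three stations at a time. Using ST07, ST08, ST09 (subtract circle equations pairwise → linear system) gives (x, y) ≈ (-82.1, -3.1).
Distances from that point to each station vs reported:
  ST06: calculated 101.2 vs reported 84.5 → residual 16.7 km
  ST07: calculated 99.9 vs reported 99.9 → residual 0.0 km
  ST08: calculated 115.5 vs reported 115.5 → residual 0.0 km
  ST09: calculated 112.6 vs reported 112.6 → residual 0.0 km
ST07, ST08, ST09 are mutually consistent (residuals ≈ 0); ST06 is off by 16.7 km.

ST06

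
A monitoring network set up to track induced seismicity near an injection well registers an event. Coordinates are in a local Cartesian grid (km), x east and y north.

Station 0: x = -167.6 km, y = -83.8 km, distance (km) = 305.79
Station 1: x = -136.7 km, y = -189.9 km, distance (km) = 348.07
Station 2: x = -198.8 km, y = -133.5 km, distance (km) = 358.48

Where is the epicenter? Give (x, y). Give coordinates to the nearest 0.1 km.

98.7 km east, 66.5 km north

Circle about each station: (x + 167.6)² + (y + 83.8)² = 305.79²; (x + 136.7)² + (y + 189.9)² = 348.07²; (x + 198.8)² + (y + 133.5)² = 358.48².
Subtracting the Station 0 equation from the Station 1 and Station 2 equations removes the quadratic terms:
61.8 x − 212.2 y = -8008.50
-62.4 x − 99.4 y = -12768.90
Solving the 2×2 system: x ≈ 98.7, y ≈ 66.5 km.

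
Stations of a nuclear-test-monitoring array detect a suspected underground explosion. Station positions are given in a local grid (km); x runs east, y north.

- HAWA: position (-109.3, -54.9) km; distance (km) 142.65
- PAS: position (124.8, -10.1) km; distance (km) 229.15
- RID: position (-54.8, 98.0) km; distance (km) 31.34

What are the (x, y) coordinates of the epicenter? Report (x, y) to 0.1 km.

(-83.5, 85.4)

Circle about each station: (x + 109.3)² + (y + 54.9)² = 142.65²; (x − 124.8)² + (y + 10.1)² = 229.15²; (x + 54.8)² + (y − 98.0)² = 31.34².
Subtracting the HAWA equation from the PAS and RID equations removes the quadratic terms:
468.2 x + 89.6 y = -31444.15
109.0 x + 305.8 y = 17013.37
Solving the 2×2 system: x ≈ -83.5, y ≈ 85.4 km.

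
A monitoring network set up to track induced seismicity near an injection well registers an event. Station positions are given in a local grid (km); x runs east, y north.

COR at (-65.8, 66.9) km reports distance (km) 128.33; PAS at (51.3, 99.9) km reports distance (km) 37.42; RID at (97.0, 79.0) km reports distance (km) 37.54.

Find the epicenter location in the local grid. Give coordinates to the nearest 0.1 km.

Circle about each station: (x + 65.8)² + (y − 66.9)² = 128.33²; (x − 51.3)² + (y − 99.9)² = 37.42²; (x − 97.0)² + (y − 79.0)² = 37.54².
Subtracting the COR equation from the PAS and RID equations removes the quadratic terms:
234.2 x + 66.0 y = 18874.78
325.6 x + 24.2 y = 21904.09
Solving the 2×2 system: x ≈ 62.5, y ≈ 64.2 km.

(62.5, 64.2)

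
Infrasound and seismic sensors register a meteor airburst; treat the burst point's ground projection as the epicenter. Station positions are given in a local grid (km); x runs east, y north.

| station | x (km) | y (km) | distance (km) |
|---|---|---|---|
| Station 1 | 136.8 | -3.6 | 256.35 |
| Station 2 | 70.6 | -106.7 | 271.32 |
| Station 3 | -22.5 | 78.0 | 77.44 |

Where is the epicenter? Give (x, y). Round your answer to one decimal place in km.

Circle about each station: (x − 136.8)² + (y + 3.6)² = 256.35²; (x − 70.6)² + (y + 106.7)² = 271.32²; (x + 22.5)² + (y − 78.0)² = 77.44².
Subtracting the Station 1 equation from the Station 2 and Station 3 equations removes the quadratic terms:
-132.4 x − 206.2 y = -10257.17
-318.6 x + 163.2 y = 47581.42
Solving the 2×2 system: x ≈ -93.2, y ≈ 109.6 km.

-93.2 km east, 109.6 km north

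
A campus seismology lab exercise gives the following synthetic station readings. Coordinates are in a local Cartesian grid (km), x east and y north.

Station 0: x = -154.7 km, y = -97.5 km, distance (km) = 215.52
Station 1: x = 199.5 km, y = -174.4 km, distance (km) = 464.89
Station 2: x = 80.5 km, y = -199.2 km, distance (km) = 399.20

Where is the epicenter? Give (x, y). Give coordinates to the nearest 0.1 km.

x ≈ -162.0 km, y ≈ 117.9 km

Circle about each station: (x + 154.7)² + (y + 97.5)² = 215.52²; (x − 199.5)² + (y + 174.4)² = 464.89²; (x − 80.5)² + (y + 199.2)² = 399.20².
Subtracting pairs of circle equations eliminates x²+y² and gives linear equations (the radical axes):
708.4 x − 153.8 y = -132896.57
470.4 x − 203.4 y = -100189.22
Solving the 2×2 system: x ≈ -162.0, y ≈ 117.9 km.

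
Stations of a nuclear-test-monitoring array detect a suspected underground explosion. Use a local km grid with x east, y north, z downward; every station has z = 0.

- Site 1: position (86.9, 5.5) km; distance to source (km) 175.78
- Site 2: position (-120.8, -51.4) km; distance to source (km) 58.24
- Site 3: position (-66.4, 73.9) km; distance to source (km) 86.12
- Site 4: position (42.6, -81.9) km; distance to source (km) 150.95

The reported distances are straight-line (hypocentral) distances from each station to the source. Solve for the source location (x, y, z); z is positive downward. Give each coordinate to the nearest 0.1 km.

Each station gives a sphere (x−x_i)² + (y−y_i)² + z² = d_i² (stations at z=0).
Subtracting the Site 1 sphere from Site 2 and Site 3: z² cancels, leaving linear equations in x and y:
-415.4 x − 113.8 y = 37159.45
-306.6 x + 136.8 y = 25770.26
Solving: x ≈ -87.399, y ≈ -7.503 km (keep extra digits for the depth step; rounded: -87.4, -7.5).
Then from the Site 1 sphere: z² = 175.78² − (x − 86.9)² − (y − 5.5)² with x = -87.399, y = -7.503, so z ≈ 18.692 ≈ 18.7 km.
Check against Site 4 (with the unrounded solution): distance 150.94 ≈ 150.95 km. ✓

(-87.4, -7.5, 18.7)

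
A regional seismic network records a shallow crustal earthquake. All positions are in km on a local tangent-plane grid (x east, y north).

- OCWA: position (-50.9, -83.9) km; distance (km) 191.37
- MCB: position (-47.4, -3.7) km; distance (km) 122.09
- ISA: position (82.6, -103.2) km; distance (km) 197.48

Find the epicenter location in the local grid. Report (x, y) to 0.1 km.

33.2 km east, 88.0 km north

Circle about each station: (x + 50.9)² + (y + 83.9)² = 191.37²; (x + 47.4)² + (y + 3.7)² = 122.09²; (x − 82.6)² + (y + 103.2)² = 197.48².
Subtracting pairs of circle equations eliminates x²+y² and gives linear equations (the radical axes):
7.0 x + 160.4 y = 14346.94
267.0 x − 38.6 y = 5467.11
Solving the 2×2 system: x ≈ 33.2, y ≈ 88.0 km.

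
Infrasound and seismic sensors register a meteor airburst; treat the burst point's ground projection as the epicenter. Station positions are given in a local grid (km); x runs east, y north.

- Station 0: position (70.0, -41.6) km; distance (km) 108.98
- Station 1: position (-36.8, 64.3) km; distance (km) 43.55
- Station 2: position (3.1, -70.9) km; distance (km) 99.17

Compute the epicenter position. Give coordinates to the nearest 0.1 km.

(-15.0, 26.6)

Circle about each station: (x − 70.0)² + (y + 41.6)² = 108.98²; (x + 36.8)² + (y − 64.3)² = 43.55²; (x − 3.1)² + (y + 70.9)² = 99.17².
Subtracting the Station 0 equation from the Station 1 and Station 2 equations removes the quadratic terms:
-213.6 x + 211.8 y = 8838.21
-133.8 x − 58.6 y = 447.81
Solving the 2×2 system: x ≈ -15.0, y ≈ 26.6 km.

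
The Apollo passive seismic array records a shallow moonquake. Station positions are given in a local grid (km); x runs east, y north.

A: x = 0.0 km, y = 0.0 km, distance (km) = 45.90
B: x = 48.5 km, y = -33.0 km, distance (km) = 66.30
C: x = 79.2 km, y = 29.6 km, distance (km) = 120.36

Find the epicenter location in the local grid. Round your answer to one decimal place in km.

x ≈ -17.1 km, y ≈ -42.6 km

Circle about each station: x² + y² = 45.90²; (x − 48.5)² + (y + 33.0)² = 66.30²; (x − 79.2)² + (y − 29.6)² = 120.36².
Subtracting the A equation from the B and C equations removes the quadratic terms:
97.0 x − 66.0 y = 1152.37
158.4 x + 59.2 y = -5230.92
Solving the 2×2 system: x ≈ -17.1, y ≈ -42.6 km.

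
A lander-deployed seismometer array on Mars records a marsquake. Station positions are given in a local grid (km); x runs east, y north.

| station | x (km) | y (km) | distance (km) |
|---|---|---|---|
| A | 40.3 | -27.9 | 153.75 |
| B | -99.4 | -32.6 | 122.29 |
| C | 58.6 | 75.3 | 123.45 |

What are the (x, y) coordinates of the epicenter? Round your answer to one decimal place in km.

Circle about each station: (x − 40.3)² + (y + 27.9)² = 153.75²; (x + 99.4)² + (y + 32.6)² = 122.29²; (x − 58.6)² + (y − 75.3)² = 123.45².
Subtracting the A equation from the B and C equations removes the quadratic terms:
-279.4 x − 9.4 y = 17224.84
36.6 x + 206.4 y = 15100.71
Solving the 2×2 system: x ≈ -64.5, y ≈ 84.6 km.

(-64.5, 84.6)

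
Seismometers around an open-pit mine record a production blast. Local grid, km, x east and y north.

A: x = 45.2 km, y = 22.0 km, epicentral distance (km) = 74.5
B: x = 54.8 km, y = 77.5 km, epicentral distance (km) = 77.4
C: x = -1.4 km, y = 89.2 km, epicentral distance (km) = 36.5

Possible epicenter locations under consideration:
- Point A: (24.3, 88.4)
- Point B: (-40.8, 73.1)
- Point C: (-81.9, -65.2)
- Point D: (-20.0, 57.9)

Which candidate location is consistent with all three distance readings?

For each candidate, compare |candidate − station| to the reported distance:
Point A: residuals A 4.9, B 45.0, C 10.8 → max 45.0 km
Point B: residuals A 25.5, B 18.3, C 6.1 → max 25.5 km
Point C: residuals A 79.6, B 120.2, C 137.6 → max 137.6 km
Point D: residuals A 0.1, B 0.1, C 0.1 → max 0.1 km
Only Point D has all residuals ≈ 0.

Point D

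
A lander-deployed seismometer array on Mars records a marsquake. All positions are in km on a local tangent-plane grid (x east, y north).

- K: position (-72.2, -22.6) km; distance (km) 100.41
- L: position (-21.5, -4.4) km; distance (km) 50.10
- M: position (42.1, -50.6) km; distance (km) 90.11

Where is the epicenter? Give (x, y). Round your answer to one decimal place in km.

Circle about each station: (x + 72.2)² + (y + 22.6)² = 100.41²; (x + 21.5)² + (y + 4.4)² = 50.10²; (x − 42.1)² + (y + 50.6)² = 90.11².
Subtracting the K equation from the L and M equations removes the quadratic terms:
101.4 x + 36.4 y = 2330.17
228.6 x − 56.0 y = 571.53
Solving the 2×2 system: x ≈ 10.8, y ≈ 33.9 km.

(10.8, 33.9)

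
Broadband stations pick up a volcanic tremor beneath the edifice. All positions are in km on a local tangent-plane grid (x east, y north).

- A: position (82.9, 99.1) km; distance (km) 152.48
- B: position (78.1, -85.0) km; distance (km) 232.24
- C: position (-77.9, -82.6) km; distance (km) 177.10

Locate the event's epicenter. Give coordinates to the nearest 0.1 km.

Circle about each station: (x − 82.9)² + (y − 99.1)² = 152.48²; (x − 78.1)² + (y + 85.0)² = 232.24²; (x + 77.9)² + (y + 82.6)² = 177.10².
Subtracting pairs of circle equations eliminates x²+y² and gives linear equations (the radical axes):
-9.6 x − 368.2 y = -34053.88
-321.6 x − 363.4 y = -11916.31
Solving the 2×2 system: x ≈ -69.5, y ≈ 94.3 km.
Check against A (with the unrounded x, y): √((x − 82.9)²+(y − 99.1)²) = 152.48 ≈ 152.48 km. ✓

(-69.5, 94.3)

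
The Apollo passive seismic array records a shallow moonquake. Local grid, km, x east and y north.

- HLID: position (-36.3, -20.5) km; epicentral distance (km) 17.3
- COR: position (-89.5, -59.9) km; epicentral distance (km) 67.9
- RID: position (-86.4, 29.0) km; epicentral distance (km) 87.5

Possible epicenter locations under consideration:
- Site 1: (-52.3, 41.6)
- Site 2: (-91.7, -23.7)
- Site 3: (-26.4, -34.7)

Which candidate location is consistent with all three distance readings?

For each candidate, compare |candidate − station| to the reported distance:
Site 1: residuals HLID 46.8, COR 40.2, RID 51.1 → max 51.1 km
Site 2: residuals HLID 38.2, COR 31.6, RID 34.5 → max 38.2 km
Site 3: residuals HLID 0.0, COR 0.0, RID 0.0 → max 0.0 km
Only Site 3 has all residuals ≈ 0.

Site 3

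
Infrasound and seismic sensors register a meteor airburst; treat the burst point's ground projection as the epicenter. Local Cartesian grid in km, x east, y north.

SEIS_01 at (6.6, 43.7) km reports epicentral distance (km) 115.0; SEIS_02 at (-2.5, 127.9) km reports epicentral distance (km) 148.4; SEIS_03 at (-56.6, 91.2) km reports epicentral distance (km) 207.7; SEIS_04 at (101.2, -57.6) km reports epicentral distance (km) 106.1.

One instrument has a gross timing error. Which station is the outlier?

SEIS_03

Solve using three stations at a time. Using SEIS_01, SEIS_02, SEIS_04 (subtract circle equations pairwise → linear system) gives (x, y) ≈ (121.5, 46.5).
Distances from that point to each station vs reported:
  SEIS_01: calculated 114.9 vs reported 115.0 → residual 0.1 km
  SEIS_02: calculated 148.3 vs reported 148.4 → residual 0.1 km
  SEIS_03: calculated 183.6 vs reported 207.7 → residual 24.1 km
  SEIS_04: calculated 106.0 vs reported 106.1 → residual 0.1 km
SEIS_01, SEIS_02, SEIS_04 are mutually consistent (residuals ≈ 0); SEIS_03 is off by 24.1 km.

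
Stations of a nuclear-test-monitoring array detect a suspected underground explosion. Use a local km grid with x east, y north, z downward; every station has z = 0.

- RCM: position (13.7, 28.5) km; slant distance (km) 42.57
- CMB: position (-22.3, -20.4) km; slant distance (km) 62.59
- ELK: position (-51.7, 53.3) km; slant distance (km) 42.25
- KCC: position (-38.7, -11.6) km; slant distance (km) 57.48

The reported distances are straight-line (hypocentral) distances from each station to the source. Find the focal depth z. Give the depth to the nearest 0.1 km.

23.7 km

Each station gives a sphere (x−x_i)² + (y−y_i)² + z² = d_i² (stations at z=0).
Subtracting the RCM sphere from CMB and ELK: z² cancels, leaving linear equations in x and y:
-72.0 x − 97.8 y = -2191.79
-130.8 x + 49.6 y = 4540.98
Solving: x ≈ -20.497, y ≈ 37.501 km (keep extra digits for the depth step; rounded: -20.5, 37.5).
Then from the RCM sphere: z² = 42.57² − (x − 13.7)² − (y − 28.5)² with x = -20.497, y = 37.501, so z ≈ 23.701 ≈ 23.7 km.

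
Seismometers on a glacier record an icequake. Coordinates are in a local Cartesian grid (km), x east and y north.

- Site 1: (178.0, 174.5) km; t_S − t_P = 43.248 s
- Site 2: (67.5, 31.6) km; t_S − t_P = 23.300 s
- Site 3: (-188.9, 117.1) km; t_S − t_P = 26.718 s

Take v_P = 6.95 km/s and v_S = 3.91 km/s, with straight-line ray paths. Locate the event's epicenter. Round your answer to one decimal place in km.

Distance from S−P lag: d = Δt · v_P v_S / (v_P − v_S) = Δt · (6.95·3.91)/(6.95−3.91) ≈ 8.9390·Δt.
So d_Site 1 = 386.59, d_Site 2 = 208.28, d_Site 3 = 238.83 km.
Circle about each station: (x − 178.0)² + (y − 174.5)² = 386.59²; (x − 67.5)² + (y − 31.6)² = 208.28²; (x + 188.9)² + (y − 117.1)² = 238.83².
Subtracting the Site 1 equation from the Site 2 and Site 3 equations removes the quadratic terms:
-221.0 x − 285.8 y = 49491.83
-733.8 x − 114.8 y = 79673.43
Solving the 2×2 system: x ≈ -92.7, y ≈ -101.5 km.
Check against Site 1 (with the unrounded x, y): √((x − 178.0)²+(y − 174.5)²) = 386.58 ≈ 386.59 km. ✓

x ≈ -92.7 km, y ≈ -101.5 km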